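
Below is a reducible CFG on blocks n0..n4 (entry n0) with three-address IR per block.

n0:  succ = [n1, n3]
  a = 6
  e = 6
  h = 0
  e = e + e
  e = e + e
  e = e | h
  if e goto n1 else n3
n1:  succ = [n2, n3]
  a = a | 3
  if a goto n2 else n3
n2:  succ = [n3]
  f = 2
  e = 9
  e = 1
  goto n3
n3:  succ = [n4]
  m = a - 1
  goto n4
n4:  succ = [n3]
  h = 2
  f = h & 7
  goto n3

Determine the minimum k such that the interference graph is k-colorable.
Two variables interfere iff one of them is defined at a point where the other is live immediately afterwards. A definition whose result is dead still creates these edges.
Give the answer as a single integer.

Answer: 3

Derivation:
def/use:
  n0: {a,e,h} / ∅
  n1: {a} / {a}
  n2: {e,f} / ∅
  n3: {m} / {a}
  n4: {f,h} / ∅

Backward fixpoint:
  n0: in=∅ out={a}
  n1: in={a} out={a}
  n2: in={a} out={a}
  n3: in={a} out={a}
  n4: in={a} out={a}

Interference:
  a↔{e,f,h,m}
  e↔{a,h}
  f↔{a}
  h↔{a,e}
  m↔{a}

Registers:
  lower bound: {a,e,h} mutually conflict ⇒ χ ≥ 3
  3-colouring: R0={a}  R1={e,f,m}  R2={h}
  χ = 3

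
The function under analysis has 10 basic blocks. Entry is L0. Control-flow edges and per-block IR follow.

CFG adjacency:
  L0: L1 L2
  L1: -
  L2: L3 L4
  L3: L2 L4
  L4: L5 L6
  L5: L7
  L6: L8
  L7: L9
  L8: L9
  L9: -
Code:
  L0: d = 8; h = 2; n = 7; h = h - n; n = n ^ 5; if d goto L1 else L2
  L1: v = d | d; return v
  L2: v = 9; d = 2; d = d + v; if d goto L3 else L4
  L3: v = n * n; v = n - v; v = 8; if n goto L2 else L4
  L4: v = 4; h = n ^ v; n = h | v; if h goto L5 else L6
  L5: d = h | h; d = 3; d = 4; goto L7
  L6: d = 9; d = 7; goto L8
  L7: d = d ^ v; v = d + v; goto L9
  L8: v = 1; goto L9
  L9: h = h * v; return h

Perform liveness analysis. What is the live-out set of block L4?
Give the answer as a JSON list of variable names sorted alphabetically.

Answer: ["h", "v"]

Working:
Per-block:
  L0: {d,h,n} / ∅
  L1: {v} / {d}
  L2: {d,v} / ∅
  L3: {v} / {n}
  L4: {h,n,v} / {n}
  L5: {d} / {h}
  L6: {d} / ∅
  L7: {d,v} / {d,v}
  L8: {v} / ∅
  L9: {h} / {h,v}

Backward fixpoint:
  L0: in=∅ out={d,n}
  L1: in={d} out=∅
  L2: in={n} out={n}
  L3: in={n} out={n}
  L4: in={n} out={h,v}
  L5: in={h,v} out={d,h,v}
  L6: in={h} out={h}
  L7: in={d,h,v} out={h,v}
  L8: in={h} out={h,v}
  L9: in={h,v} out=∅

live-out(L4) = ["h", "v"]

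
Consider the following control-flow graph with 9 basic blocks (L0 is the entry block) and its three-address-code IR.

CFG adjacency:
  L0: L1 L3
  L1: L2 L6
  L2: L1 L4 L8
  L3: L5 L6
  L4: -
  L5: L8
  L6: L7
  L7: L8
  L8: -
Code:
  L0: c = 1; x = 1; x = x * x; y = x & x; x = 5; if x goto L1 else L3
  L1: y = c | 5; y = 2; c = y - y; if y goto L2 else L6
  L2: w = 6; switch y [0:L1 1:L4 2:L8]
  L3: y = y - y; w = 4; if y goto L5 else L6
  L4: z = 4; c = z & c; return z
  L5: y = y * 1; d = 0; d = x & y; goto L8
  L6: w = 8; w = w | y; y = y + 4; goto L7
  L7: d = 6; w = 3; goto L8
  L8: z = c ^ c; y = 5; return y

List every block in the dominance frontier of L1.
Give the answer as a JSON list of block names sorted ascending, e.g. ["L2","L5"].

Answer: ["L1", "L6", "L8"]

Derivation:
idom tree: L1←L0 L2←L1 L3←L0 L4←L2 L5←L3 L6←L0 L7←L6 L8←L0
Join-block Dom:
  L1: preds {L0,L2}: {L0} ∩ {L0,L1,L2} = {L0}; idom=L0
  L6: preds {L1,L3}: {L0,L1} ∩ {L0,L3} = {L0}; idom=L0
  L8: preds {L2,L5,L7}: {L0,L1,L2} ∩ {L0,L3,L5} ∩ {L0,L6,L7} = {L0}; idom=L0

DF walk-up:
  L1←L0: walk · to L0
  L1←L2: walk L2→L1 to L0
  L6←L1: walk L1 to L0
  L6←L3: walk L3 to L0
  L8←L2: walk L2→L1 to L0
  L8←L5: walk L5→L3 to L0
  L8←L7: walk L7→L6 to L0
  DF(L0)=∅
  DF(L1)={L1,L6,L8}
  DF(L2)={L1,L8}
  DF(L3)={L6,L8}
  DF(L4)=∅
  DF(L5)={L8}
  DF(L6)={L8}
  DF(L7)={L8}
  DF(L8)=∅

DF(L1) = ["L1", "L6", "L8"]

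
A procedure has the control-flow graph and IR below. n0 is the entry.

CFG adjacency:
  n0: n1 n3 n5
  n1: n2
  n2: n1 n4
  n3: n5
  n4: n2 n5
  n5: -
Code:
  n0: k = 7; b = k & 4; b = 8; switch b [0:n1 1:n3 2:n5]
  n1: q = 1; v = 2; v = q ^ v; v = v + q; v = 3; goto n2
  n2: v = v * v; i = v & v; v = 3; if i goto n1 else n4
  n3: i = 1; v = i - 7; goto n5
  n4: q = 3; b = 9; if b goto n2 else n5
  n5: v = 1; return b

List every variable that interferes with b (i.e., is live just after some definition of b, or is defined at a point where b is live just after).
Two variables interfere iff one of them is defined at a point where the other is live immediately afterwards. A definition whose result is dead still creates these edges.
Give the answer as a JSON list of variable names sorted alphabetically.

Per-block:
  n0 def {b,k} use ∅
  n1 def {q,v} use ∅
  n2 def {i,v} use {v}
  n3 def {i,v} use ∅
  n4 def {b,q} use ∅
  n5 def {v} use {b}

Liveness:
  n0 li=∅ lo={b}
  n1 li=∅ lo={v}
  n2 li={v} lo={v}
  n3 li={b} lo={b}
  n4 li={v} lo={b,v}
  n5 li={b} lo=∅

Interfere edges:
  b↔{i,v}
  i↔{b,v}
  k↔∅
  q↔{v}
  v↔{b,i,q}

N(b) = ["i", "v"]

Answer: ["i", "v"]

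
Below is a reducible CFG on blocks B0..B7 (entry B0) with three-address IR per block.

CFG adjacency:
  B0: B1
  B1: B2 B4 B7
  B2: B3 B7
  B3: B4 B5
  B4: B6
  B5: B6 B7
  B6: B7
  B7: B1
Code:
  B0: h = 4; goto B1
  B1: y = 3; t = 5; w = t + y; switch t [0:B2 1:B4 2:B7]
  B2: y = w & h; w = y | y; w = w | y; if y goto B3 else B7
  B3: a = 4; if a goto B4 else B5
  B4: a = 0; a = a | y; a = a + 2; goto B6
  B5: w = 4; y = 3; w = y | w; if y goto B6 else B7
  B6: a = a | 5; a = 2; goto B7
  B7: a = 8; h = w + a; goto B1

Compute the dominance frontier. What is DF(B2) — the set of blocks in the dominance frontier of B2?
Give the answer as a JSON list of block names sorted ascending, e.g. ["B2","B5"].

Answer: ["B4", "B6", "B7"]

Analysis:
idom tree: B1←B0 B2←B1 B3←B2 B4←B1 B5←B3 B6←B1 B7←B1
Dom∩ at merges:
  B1: preds {B0,B7}: {B0} ∩ {B0,B1,B7} = {B0}; idom=B0
  B4: preds {B1,B3}: {B0,B1} ∩ {B0,B1,B2,B3} = {B0,B1}; idom=B1
  B6: preds {B4,B5}: {B0,B1,B4} ∩ {B0,B1,B2,B3,B5} = {B0,B1}; idom=B1
  B7: preds {B1,B2,B5,B6}: {B0,B1} ∩ {B0,B1,B2} ∩ {B0,B1,B2,B3,B5} ∩ {B0,B1,B6} = {B0,B1}; idom=B1

DF derivation:
  B1←B0: walk · to B0
  B1←B7: walk B7→B1 to B0
  B4←B1: walk · to B1
  B4←B3: walk B3→B2 to B1
  B6←B4: walk B4 to B1
  B6←B5: walk B5→B3→B2 to B1
  B7←B1: walk · to B1
  B7←B2: walk B2 to B1
  B7←B5: walk B5→B3→B2 to B1
  B7←B6: walk B6 to B1
  B0: DF=∅
  B1: DF={B1}
  B2: DF={B4,B6,B7}
  B3: DF={B4,B6,B7}
  B4: DF={B6}
  B5: DF={B6,B7}
  B6: DF={B7}
  B7: DF={B1}

DF(B2) = ["B4", "B6", "B7"]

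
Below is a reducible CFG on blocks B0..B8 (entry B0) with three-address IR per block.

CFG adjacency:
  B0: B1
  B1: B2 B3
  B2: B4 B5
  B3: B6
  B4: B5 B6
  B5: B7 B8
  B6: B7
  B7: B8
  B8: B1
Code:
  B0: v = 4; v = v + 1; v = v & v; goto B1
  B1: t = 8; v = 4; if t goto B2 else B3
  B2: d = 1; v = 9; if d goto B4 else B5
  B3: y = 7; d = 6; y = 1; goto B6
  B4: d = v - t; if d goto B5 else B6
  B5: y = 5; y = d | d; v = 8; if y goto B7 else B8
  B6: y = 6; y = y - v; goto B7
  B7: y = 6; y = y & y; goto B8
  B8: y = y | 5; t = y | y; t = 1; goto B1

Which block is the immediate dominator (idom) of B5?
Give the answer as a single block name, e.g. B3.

idom tree: B1←B0 B2←B1 B3←B1 B4←B2 B5←B2 B6←B1 B7←B1 B8←B1
Dom at joins:
  B1: preds {B0,B8}: {B0} ∩ {B0,B1,B8} = {B0}; idom=B0
  B5: preds {B2,B4}: {B0,B1,B2} ∩ {B0,B1,B2,B4} = {B0,B1,B2}; idom=B2
  B6: preds {B3,B4}: {B0,B1,B3} ∩ {B0,B1,B2,B4} = {B0,B1}; idom=B1
  B7: preds {B5,B6}: {B0,B1,B2,B5} ∩ {B0,B1,B6} = {B0,B1}; idom=B1
  B8: preds {B5,B7}: {B0,B1,B2,B5} ∩ {B0,B1,B7} = {B0,B1}; idom=B1

idom(B5) = B2

Answer: B2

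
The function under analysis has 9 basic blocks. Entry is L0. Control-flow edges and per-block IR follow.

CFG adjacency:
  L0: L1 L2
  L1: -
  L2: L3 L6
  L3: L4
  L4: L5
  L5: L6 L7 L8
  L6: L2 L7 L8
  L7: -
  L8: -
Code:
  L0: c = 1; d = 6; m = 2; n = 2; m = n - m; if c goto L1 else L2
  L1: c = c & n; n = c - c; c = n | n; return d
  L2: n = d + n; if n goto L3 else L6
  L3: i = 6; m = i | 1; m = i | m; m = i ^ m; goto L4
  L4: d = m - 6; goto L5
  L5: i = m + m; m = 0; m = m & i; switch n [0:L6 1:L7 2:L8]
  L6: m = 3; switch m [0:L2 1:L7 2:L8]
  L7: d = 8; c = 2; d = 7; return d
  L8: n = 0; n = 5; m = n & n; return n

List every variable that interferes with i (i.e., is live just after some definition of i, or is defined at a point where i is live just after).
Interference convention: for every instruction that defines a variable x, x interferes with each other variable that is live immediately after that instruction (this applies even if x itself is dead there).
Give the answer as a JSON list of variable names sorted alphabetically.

Answer: ["d", "m", "n"]

Analysis:
def/use:
  L0: {c,d,m,n} / ∅
  L1: {c,n} / {c,d,n}
  L2: {n} / {d,n}
  L3: {i,m} / ∅
  L4: {d} / {m}
  L5: {i,m} / {m,n}
  L6: {m} / ∅
  L7: {c,d} / ∅
  L8: {m,n} / ∅

Liveness:
  L0: in=∅ out={c,d,n}
  L1: in={c,d,n} out=∅
  L2: in={d,n} out={d,n}
  L3: in={n} out={m,n}
  L4: in={m,n} out={d,m,n}
  L5: in={d,m,n} out={d,n}
  L6: in={d,n} out={d,n}
  L7: in=∅ out=∅
  L8: in=∅ out=∅

Interfere edges:
  c: {d,m,n}
  d: {c,i,m,n}
  i: {d,m,n}
  m: {c,d,i,n}
  n: {c,d,i,m}

N(i) = ["d", "m", "n"]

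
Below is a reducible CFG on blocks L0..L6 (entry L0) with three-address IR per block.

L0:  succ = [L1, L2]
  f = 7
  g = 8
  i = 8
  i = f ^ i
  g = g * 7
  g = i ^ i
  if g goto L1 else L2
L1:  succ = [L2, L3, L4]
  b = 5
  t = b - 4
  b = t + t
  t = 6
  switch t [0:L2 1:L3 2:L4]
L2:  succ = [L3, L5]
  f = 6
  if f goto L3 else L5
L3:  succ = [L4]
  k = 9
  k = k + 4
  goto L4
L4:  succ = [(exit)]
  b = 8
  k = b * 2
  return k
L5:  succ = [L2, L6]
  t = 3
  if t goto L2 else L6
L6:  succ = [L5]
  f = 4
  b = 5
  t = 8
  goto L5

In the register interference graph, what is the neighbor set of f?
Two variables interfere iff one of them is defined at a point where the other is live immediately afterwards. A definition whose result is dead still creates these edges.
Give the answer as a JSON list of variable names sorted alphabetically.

Answer: ["g", "i"]

Working:
def/use:
  L0: def={f,g,i} ue=∅
  L1: def={b,t} ue=∅
  L2: def={f} ue=∅
  L3: def={k} ue=∅
  L4: def={b,k} ue=∅
  L5: def={t} ue=∅
  L6: def={b,f,t} ue=∅

Live sets:
  L0 li=∅ lo=∅
  L1 li=∅ lo=∅
  L2 li=∅ lo=∅
  L3 li=∅ lo=∅
  L4 li=∅ lo=∅
  L5 li=∅ lo=∅
  L6 li=∅ lo=∅

Conflict graph:
  b — ∅
  f — {g,i}
  g — {f,i}
  i — {f,g}
  k — ∅
  t — ∅

N(f) = ["g", "i"]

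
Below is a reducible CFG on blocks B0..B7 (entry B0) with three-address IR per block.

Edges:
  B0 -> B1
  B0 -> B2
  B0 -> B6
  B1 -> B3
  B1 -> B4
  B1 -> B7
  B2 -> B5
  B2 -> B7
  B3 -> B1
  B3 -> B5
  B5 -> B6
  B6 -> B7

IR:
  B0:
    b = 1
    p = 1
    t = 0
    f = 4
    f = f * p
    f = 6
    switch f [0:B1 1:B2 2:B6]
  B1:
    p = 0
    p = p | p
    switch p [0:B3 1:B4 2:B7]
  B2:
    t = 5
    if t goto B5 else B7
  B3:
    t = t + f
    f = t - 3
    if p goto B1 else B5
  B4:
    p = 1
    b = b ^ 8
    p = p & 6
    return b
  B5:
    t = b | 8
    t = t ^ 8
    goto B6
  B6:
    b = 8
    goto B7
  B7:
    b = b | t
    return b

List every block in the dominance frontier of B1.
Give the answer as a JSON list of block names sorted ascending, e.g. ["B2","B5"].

idom tree: B1←B0 B2←B0 B3←B1 B4←B1 B5←B0 B6←B0 B7←B0
Dom at joins:
  B1: preds {B0,B3}: {B0} ∩ {B0,B1,B3} = {B0}; idom=B0
  B5: preds {B2,B3}: {B0,B2} ∩ {B0,B1,B3} = {B0}; idom=B0
  B6: preds {B0,B5}: {B0} ∩ {B0,B5} = {B0}; idom=B0
  B7: preds {B1,B2,B6}: {B0,B1} ∩ {B0,B2} ∩ {B0,B6} = {B0}; idom=B0

DF derivation:
  join B1 pred B0: · stop@B0
  join B1 pred B3: B3→B1 stop@B0
  join B5 pred B2: B2 stop@B0
  join B5 pred B3: B3→B1 stop@B0
  join B6 pred B0: · stop@B0
  join B6 pred B5: B5 stop@B0
  join B7 pred B1: B1 stop@B0
  join B7 pred B2: B2 stop@B0
  join B7 pred B6: B6 stop@B0
  DF(B0)=∅
  DF(B1)={B1,B5,B7}
  DF(B2)={B5,B7}
  DF(B3)={B1,B5}
  DF(B4)=∅
  DF(B5)={B6}
  DF(B6)={B7}
  DF(B7)=∅

DF(B1) = ["B1", "B5", "B7"]

Answer: ["B1", "B5", "B7"]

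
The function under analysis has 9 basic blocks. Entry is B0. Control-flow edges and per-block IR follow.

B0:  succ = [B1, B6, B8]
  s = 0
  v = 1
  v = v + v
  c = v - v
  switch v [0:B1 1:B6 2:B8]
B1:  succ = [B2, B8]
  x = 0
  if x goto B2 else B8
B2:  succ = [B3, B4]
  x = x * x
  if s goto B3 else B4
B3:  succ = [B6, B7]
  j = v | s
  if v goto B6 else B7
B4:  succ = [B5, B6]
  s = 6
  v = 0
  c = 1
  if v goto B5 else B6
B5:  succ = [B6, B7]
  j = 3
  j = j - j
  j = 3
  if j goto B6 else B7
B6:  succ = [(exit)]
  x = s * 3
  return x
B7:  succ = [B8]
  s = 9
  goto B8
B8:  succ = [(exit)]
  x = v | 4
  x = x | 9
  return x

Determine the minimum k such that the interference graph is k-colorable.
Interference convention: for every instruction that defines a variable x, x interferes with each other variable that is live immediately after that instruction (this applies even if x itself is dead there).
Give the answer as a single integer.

def/use:
  B0 def {c,s,v} use ∅
  B1 def {x} use ∅
  B2 def {x} use {s,x}
  B3 def {j} use {s,v}
  B4 def {c,s,v} use ∅
  B5 def {j} use ∅
  B6 def {x} use {s}
  B7 def {s} use ∅
  B8 def {x} use {v}

Liveness:
  live B0: ∅→{s,v}
  live B1: {s,v}→{s,v,x}
  live B2: {s,v,x}→{s,v}
  live B3: {s,v}→{s,v}
  live B4: ∅→{s,v}
  live B5: {s,v}→{s,v}
  live B6: {s}→∅
  live B7: {v}→{v}
  live B8: {v}→∅

Interference:
  c: {s,v}
  j: {s,v}
  s: {c,j,v,x}
  v: {c,j,s,x}
  x: {s,v}

Colouring:
  clique {c,s,v} ⇒ need ≥ 3
  assign c→R2 j→R2 s→R0 v→R1 x→R2 — no edge inside a register ⇒ χ ≤ 3
  χ = 3

Answer: 3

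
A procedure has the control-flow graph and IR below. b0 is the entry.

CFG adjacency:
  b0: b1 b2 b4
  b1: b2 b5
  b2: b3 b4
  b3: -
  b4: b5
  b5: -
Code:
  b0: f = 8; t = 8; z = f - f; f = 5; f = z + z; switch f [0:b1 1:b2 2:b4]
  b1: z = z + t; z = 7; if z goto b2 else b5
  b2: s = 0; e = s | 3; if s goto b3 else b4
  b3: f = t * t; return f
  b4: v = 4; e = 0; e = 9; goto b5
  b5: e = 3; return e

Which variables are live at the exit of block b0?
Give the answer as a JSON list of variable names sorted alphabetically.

Answer: ["t", "z"]

Analysis:
Per-block:
  b0: def={f,t,z} ue=∅
  b1: def={z} ue={t,z}
  b2: def={e,s} ue=∅
  b3: def={f} ue={t}
  b4: def={e,v} ue=∅
  b5: def={e} ue=∅

Backward fixpoint:
  b0: in=∅ out={t,z}
  b1: in={t,z} out={t}
  b2: in={t} out={t}
  b3: in={t} out=∅
  b4: in=∅ out=∅
  b5: in=∅ out=∅

live-out(b0) = ["t", "z"]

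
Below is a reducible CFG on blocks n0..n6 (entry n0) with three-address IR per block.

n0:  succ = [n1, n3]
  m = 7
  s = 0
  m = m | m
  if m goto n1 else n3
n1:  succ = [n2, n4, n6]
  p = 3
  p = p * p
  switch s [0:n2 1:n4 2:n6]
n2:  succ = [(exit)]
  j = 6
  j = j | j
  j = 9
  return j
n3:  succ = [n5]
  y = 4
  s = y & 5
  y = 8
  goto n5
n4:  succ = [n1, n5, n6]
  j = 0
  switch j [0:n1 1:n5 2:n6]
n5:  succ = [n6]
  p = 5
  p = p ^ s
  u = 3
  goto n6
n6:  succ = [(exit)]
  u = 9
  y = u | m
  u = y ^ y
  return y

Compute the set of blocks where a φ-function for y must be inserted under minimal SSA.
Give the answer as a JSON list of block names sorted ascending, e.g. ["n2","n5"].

Answer: ["n5", "n6"]

Derivation:
idom tree: n1←n0 n2←n1 n3←n0 n4←n1 n5←n0 n6←n0
Dom∩ at merges:
  n1: preds {n0,n4}: {n0} ∩ {n0,n1,n4} = {n0}; idom=n0
  n5: preds {n3,n4}: {n0,n3} ∩ {n0,n1,n4} = {n0}; idom=n0
  n6: preds {n1,n4,n5}: {n0,n1} ∩ {n0,n1,n4} ∩ {n0,n5} = {n0}; idom=n0

Frontier:
  join n1 pred n0: · stop@n0
  join n1 pred n4: n4→n1 stop@n0
  join n5 pred n3: n3 stop@n0
  join n5 pred n4: n4→n1 stop@n0
  join n6 pred n1: n1 stop@n0
  join n6 pred n4: n4→n1 stop@n0
  join n6 pred n5: n5 stop@n0
  DF(n0)=∅
  DF(n1)={n1,n5,n6}
  DF(n2)=∅
  DF(n3)={n5}
  DF(n4)={n1,n5,n6}
  DF(n5)={n6}
  DF(n6)=∅

φ for y: defs {n3,n6}
  DF⁺ = {n5,n6}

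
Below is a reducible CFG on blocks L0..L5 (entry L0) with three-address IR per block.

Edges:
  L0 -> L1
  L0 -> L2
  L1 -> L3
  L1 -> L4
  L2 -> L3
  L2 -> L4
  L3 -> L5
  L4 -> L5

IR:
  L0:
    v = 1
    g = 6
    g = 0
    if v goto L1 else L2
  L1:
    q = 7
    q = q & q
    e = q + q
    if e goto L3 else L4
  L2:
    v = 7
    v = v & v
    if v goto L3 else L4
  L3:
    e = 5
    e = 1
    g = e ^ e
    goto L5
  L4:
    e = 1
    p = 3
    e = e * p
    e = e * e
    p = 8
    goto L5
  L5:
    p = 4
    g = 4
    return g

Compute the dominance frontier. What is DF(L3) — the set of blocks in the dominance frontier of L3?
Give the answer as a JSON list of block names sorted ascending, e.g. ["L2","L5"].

Answer: ["L5"]

Working:
idom tree: L1←L0 L2←L0 L3←L0 L4←L0 L5←L0
Dom∩ at merges:
  L3: preds {L1,L2}: {L0,L1} ∩ {L0,L2} = {L0}; idom=L0
  L4: preds {L1,L2}: {L0,L1} ∩ {L0,L2} = {L0}; idom=L0
  L5: preds {L3,L4}: {L0,L3} ∩ {L0,L4} = {L0}; idom=L0

DF derivation:
  L3←L1: walk L1 to L0
  L3←L2: walk L2 to L0
  L4←L1: walk L1 to L0
  L4←L2: walk L2 to L0
  L5←L3: walk L3 to L0
  L5←L4: walk L4 to L0
  L0: DF=∅
  L1: DF={L3,L4}
  L2: DF={L3,L4}
  L3: DF={L5}
  L4: DF={L5}
  L5: DF=∅

DF(L3) = ["L5"]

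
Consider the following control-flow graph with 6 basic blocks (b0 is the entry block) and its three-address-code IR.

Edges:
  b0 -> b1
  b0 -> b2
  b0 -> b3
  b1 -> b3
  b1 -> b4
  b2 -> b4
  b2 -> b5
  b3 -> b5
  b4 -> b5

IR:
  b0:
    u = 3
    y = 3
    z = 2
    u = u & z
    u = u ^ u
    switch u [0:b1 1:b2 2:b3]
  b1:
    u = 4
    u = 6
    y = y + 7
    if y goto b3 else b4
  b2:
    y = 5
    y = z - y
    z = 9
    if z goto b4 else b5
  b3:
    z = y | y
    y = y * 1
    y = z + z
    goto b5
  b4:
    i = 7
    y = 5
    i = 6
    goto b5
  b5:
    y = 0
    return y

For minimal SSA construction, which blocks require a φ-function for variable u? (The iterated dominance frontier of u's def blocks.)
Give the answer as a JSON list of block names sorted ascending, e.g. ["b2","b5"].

idom tree: b1←b0 b2←b0 b3←b0 b4←b0 b5←b0
Join-block Dom:
  b3: preds {b0,b1}: {b0} ∩ {b0,b1} = {b0}; idom=b0
  b4: preds {b1,b2}: {b0,b1} ∩ {b0,b2} = {b0}; idom=b0
  b5: preds {b2,b3,b4}: {b0,b2} ∩ {b0,b3} ∩ {b0,b4} = {b0}; idom=b0

Frontier:
  b3←b0: walk · to b0
  b3←b1: walk b1 to b0
  b4←b1: walk b1 to b0
  b4←b2: walk b2 to b0
  b5←b2: walk b2 to b0
  b5←b3: walk b3 to b0
  b5←b4: walk b4 to b0
  DF(b0)=∅
  DF(b1)={b3,b4}
  DF(b2)={b4,b5}
  DF(b3)={b5}
  DF(b4)={b5}
  DF(b5)=∅

φ for u: defs {b0,b1}
  DF⁺ = {b3,b4,b5}

Answer: ["b3", "b4", "b5"]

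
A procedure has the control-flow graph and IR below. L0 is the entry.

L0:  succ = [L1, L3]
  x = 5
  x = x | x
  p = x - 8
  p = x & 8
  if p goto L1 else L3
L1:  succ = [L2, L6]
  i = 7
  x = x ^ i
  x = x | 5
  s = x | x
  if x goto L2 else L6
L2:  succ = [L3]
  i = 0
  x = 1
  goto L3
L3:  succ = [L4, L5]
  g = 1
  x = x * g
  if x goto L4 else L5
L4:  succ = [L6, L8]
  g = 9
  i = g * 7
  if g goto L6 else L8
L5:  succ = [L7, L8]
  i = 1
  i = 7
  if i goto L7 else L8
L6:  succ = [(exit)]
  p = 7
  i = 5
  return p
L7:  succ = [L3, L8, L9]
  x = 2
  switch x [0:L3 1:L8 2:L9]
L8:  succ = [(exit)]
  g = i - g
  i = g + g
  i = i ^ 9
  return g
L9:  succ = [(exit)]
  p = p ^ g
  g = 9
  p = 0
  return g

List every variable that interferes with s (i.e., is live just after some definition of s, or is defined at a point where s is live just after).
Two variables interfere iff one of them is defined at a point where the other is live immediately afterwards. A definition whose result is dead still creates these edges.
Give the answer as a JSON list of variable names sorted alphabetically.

Answer: ["p", "x"]

Working:
Block summaries:
  L0: def={p,x} ue=∅
  L1: def={i,s,x} ue={x}
  L2: def={i,x} ue=∅
  L3: def={g,x} ue={x}
  L4: def={g,i} ue=∅
  L5: def={i} ue=∅
  L6: def={i,p} ue=∅
  L7: def={x} ue=∅
  L8: def={g,i} ue={g,i}
  L9: def={g,p} ue={g,p}

Backward fixpoint:
  L0: in=∅ out={p,x}
  L1: in={p,x} out={p}
  L2: in={p} out={p,x}
  L3: in={p,x} out={g,p}
  L4: in=∅ out={g,i}
  L5: in={g,p} out={g,i,p}
  L6: in=∅ out=∅
  L7: in={g,i,p} out={g,i,p,x}
  L8: in={g,i} out=∅
  L9: in={g,p} out=∅

Conflict graph:
  g — {i,p,x}
  i — {g,p,x}
  p — {g,i,s,x}
  s — {p,x}
  x — {g,i,p,s}

N(s) = ["p", "x"]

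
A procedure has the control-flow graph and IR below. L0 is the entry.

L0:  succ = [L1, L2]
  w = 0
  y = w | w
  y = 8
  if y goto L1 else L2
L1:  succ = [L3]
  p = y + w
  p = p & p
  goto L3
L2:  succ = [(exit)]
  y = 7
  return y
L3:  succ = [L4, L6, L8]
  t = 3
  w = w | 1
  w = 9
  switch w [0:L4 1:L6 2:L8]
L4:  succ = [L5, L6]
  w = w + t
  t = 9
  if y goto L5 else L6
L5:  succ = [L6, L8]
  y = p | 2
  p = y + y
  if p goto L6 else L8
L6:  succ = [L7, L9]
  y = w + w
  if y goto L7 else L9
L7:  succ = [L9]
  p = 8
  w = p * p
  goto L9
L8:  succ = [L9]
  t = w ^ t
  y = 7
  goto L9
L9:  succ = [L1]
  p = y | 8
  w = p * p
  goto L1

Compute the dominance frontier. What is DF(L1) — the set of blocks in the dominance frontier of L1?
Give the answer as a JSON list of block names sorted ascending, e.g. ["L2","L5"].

Answer: ["L1"]

Working:
idom tree: L1←L0 L2←L0 L3←L1 L4←L3 L5←L4 L6←L3 L7←L6 L8←L3 L9←L3
Dom at joins:
  L1: preds {L0,L9}: {L0} ∩ {L0,L1,L3,L9} = {L0}; idom=L0
  L6: preds {L3,L4,L5}: {L0,L1,L3} ∩ {L0,L1,L3,L4} ∩ {L0,L1,L3,L4,L5} = {L0,L1,L3}; idom=L3
  L8: preds {L3,L5}: {L0,L1,L3} ∩ {L0,L1,L3,L4,L5} = {L0,L1,L3}; idom=L3
  L9: preds {L6,L7,L8}: {L0,L1,L3,L6} ∩ {L0,L1,L3,L6,L7} ∩ {L0,L1,L3,L8} = {L0,L1,L3}; idom=L3

Frontier:
  join L1 pred L0: · stop@L0
  join L1 pred L9: L9→L3→L1 stop@L0
  join L6 pred L3: · stop@L3
  join L6 pred L4: L4 stop@L3
  join L6 pred L5: L5→L4 stop@L3
  join L8 pred L3: · stop@L3
  join L8 pred L5: L5→L4 stop@L3
  join L9 pred L6: L6 stop@L3
  join L9 pred L7: L7→L6 stop@L3
  join L9 pred L8: L8 stop@L3
  L0 → ∅
  L1 → {L1}
  L2 → ∅
  L3 → {L1}
  L4 → {L6,L8}
  L5 → {L6,L8}
  L6 → {L9}
  L7 → {L9}
  L8 → {L9}
  L9 → {L1}

DF(L1) = ["L1"]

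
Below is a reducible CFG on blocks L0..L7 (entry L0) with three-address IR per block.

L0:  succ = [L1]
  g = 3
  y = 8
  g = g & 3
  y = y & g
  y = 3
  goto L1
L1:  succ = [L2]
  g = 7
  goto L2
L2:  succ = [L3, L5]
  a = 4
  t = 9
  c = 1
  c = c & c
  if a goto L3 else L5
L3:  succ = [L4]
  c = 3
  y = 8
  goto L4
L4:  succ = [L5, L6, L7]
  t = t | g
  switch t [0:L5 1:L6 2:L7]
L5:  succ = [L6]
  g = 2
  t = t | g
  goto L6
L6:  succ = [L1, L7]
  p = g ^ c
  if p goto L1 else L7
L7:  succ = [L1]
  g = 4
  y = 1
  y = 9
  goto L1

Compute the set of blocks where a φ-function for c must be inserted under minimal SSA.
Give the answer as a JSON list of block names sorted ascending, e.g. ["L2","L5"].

Answer: ["L1", "L5", "L6", "L7"]

Derivation:
idom tree: L1←L0 L2←L1 L3←L2 L4←L3 L5←L2 L6←L2 L7←L2
Join-block Dom:
  L1: preds {L0,L6,L7}: {L0} ∩ {L0,L1,L2,L6} ∩ {L0,L1,L2,L7} = {L0}; idom=L0
  L5: preds {L2,L4}: {L0,L1,L2} ∩ {L0,L1,L2,L3,L4} = {L0,L1,L2}; idom=L2
  L6: preds {L4,L5}: {L0,L1,L2,L3,L4} ∩ {L0,L1,L2,L5} = {L0,L1,L2}; idom=L2
  L7: preds {L4,L6}: {L0,L1,L2,L3,L4} ∩ {L0,L1,L2,L6} = {L0,L1,L2}; idom=L2

DF walk-up:
  join L1 pred L0: · stop@L0
  join L1 pred L6: L6→L2→L1 stop@L0
  join L1 pred L7: L7→L2→L1 stop@L0
  join L5 pred L2: · stop@L2
  join L5 pred L4: L4→L3 stop@L2
  join L6 pred L4: L4→L3 stop@L2
  join L6 pred L5: L5 stop@L2
  join L7 pred L4: L4→L3 stop@L2
  join L7 pred L6: L6 stop@L2
  DF(L0)=∅
  DF(L1)={L1}
  DF(L2)={L1}
  DF(L3)={L5,L6,L7}
  DF(L4)={L5,L6,L7}
  DF(L5)={L6}
  DF(L6)={L1,L7}
  DF(L7)={L1}

φ for c: defs {L2,L3}
  DF⁺ = {L1,L5,L6,L7}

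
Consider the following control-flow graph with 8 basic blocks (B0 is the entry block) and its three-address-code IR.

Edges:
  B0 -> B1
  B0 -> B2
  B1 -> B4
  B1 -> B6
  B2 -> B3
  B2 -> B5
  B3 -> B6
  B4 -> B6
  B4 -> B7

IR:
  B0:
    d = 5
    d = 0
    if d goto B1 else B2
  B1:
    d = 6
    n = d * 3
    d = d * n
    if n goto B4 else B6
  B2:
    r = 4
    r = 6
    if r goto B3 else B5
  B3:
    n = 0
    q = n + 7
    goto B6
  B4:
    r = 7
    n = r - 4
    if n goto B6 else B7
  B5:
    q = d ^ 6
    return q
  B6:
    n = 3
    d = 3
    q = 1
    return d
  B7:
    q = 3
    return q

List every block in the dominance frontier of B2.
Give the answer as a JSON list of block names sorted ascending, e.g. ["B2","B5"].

Answer: ["B6"]

Derivation:
idom tree: B1←B0 B2←B0 B3←B2 B4←B1 B5←B2 B6←B0 B7←B4
Join-block Dom:
  B6: preds {B1,B3,B4}: {B0,B1} ∩ {B0,B2,B3} ∩ {B0,B1,B4} = {B0}; idom=B0

DF walk-up:
  B6←B1: walk B1 to B0
  B6←B3: walk B3→B2 to B0
  B6←B4: walk B4→B1 to B0
  B0: DF=∅
  B1: DF={B6}
  B2: DF={B6}
  B3: DF={B6}
  B4: DF={B6}
  B5: DF=∅
  B6: DF=∅
  B7: DF=∅

DF(B2) = ["B6"]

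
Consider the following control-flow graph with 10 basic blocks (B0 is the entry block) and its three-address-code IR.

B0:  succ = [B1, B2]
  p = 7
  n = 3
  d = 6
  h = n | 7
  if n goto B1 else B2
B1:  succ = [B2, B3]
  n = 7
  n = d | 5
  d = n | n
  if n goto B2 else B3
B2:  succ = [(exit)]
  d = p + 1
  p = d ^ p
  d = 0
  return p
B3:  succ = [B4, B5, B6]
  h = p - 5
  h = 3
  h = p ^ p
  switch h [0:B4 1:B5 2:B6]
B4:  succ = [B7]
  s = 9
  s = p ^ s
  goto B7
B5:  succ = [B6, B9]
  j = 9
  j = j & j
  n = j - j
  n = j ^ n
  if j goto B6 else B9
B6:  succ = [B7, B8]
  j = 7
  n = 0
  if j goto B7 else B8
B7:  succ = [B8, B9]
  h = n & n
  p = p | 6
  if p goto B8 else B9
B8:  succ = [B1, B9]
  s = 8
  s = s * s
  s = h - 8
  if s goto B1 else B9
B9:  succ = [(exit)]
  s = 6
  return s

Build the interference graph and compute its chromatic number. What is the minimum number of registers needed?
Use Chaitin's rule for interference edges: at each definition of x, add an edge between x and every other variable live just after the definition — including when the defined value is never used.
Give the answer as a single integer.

def/use:
  B0 def {d,h,n,p} use ∅
  B1 def {d,n} use {d}
  B2 def {d,p} use {p}
  B3 def {h} use {p}
  B4 def {s} use {p}
  B5 def {j,n} use ∅
  B6 def {j,n} use ∅
  B7 def {h,p} use {n,p}
  B8 def {s} use {h}
  B9 def {s} use ∅

Liveness:
  live B0: ∅→{d,p}
  live B1: {d,p}→{d,n,p}
  live B2: {p}→∅
  live B3: {d,n,p}→{d,h,n,p}
  live B4: {d,n,p}→{d,n,p}
  live B5: {d,h,p}→{d,h,p}
  live B6: {d,h,p}→{d,h,n,p}
  live B7: {d,n,p}→{d,h,p}
  live B8: {d,h,p}→{d,p}
  live B9: ∅→∅

Interference:
  d: {h,j,n,p,s}
  h: {d,j,n,p,s}
  j: {d,h,n,p}
  n: {d,h,j,p,s}
  p: {d,h,j,n,s}
  s: {d,h,n,p}

Registers:
  {d,h,j,n,p} pairwise interfere (5-clique) ⇒ χ ≥ 5
  assign d→c0 h→c1 j→c4 n→c2 p→c3 s→c4 — no edge inside a register ⇒ χ ≤ 5
  χ = 5

Answer: 5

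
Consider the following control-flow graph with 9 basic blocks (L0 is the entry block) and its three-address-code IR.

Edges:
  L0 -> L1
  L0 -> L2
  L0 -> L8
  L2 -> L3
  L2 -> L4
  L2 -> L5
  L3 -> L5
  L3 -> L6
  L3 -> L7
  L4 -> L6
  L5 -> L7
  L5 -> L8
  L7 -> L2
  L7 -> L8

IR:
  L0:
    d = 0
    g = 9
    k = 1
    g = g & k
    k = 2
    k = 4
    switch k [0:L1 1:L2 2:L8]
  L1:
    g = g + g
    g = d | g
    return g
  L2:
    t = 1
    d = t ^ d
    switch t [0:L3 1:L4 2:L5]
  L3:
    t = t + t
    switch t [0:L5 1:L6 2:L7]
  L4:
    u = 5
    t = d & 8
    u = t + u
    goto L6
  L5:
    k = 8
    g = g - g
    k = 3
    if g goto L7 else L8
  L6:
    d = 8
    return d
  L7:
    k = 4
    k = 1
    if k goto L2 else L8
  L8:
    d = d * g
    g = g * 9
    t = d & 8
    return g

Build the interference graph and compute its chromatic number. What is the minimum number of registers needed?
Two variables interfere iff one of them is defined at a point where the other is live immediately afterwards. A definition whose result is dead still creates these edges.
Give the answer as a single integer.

Answer: 3

Working:
Block summaries:
  L0: def={d,g,k} ue=∅
  L1: def={g} ue={d,g}
  L2: def={d,t} ue={d}
  L3: def={t} ue={t}
  L4: def={t,u} ue={d}
  L5: def={g,k} ue={g}
  L6: def={d} ue=∅
  L7: def={k} ue=∅
  L8: def={d,g,t} ue={d,g}

Backward fixpoint:
  L0 li=∅ lo={d,g}
  L1 li={d,g} lo=∅
  L2 li={d,g} lo={d,g,t}
  L3 li={d,g,t} lo={d,g}
  L4 li={d} lo=∅
  L5 li={d,g} lo={d,g}
  L6 li=∅ lo=∅
  L7 li={d,g} lo={d,g}
  L8 li={d,g} lo=∅

Interference:
  d — {g,k,t,u}
  g — {d,k,t}
  k — {d,g}
  t — {d,g,u}
  u — {d,t}

Colouring:
  {d,g,k} pairwise interfere (3-clique) ⇒ χ ≥ 3
  assign d→R0 g→R1 k→R2 t→R2 u→R1 — no edge inside a register ⇒ χ ≤ 3
  χ = 3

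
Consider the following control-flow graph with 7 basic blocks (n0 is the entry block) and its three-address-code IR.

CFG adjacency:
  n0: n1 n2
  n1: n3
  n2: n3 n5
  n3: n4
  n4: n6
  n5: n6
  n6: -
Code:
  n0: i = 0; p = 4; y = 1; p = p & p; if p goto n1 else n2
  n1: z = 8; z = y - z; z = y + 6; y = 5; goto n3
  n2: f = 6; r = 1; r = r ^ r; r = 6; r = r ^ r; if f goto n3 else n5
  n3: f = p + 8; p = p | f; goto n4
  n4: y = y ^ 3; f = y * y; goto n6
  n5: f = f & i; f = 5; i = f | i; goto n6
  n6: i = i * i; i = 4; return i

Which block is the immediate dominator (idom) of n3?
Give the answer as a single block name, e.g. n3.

idom tree: n1←n0 n2←n0 n3←n0 n4←n3 n5←n2 n6←n0
Dom at joins:
  n3: preds {n1,n2}: {n0,n1} ∩ {n0,n2} = {n0}; idom=n0
  n6: preds {n4,n5}: {n0,n3,n4} ∩ {n0,n2,n5} = {n0}; idom=n0

idom(n3) = n0

Answer: n0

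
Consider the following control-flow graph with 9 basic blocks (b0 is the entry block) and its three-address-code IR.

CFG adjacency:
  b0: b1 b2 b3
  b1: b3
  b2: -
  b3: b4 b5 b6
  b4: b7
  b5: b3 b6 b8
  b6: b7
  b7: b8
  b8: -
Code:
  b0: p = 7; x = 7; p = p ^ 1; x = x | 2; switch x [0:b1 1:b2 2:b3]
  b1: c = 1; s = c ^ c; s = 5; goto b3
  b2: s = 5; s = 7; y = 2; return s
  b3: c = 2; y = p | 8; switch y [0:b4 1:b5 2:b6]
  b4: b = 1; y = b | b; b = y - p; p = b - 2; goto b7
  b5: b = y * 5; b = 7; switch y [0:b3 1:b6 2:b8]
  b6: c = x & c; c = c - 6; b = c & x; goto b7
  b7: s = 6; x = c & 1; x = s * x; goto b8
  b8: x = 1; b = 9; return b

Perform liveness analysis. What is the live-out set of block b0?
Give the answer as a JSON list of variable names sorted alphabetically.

def/use:
  b0: {p,x} / ∅
  b1: {c,s} / ∅
  b2: {s,y} / ∅
  b3: {c,y} / {p}
  b4: {b,p,y} / {p}
  b5: {b} / {y}
  b6: {b,c} / {c,x}
  b7: {s,x} / {c}
  b8: {b,x} / ∅

Live sets:
  b0: in=∅ out={p,x}
  b1: in={p,x} out={p,x}
  b2: in=∅ out=∅
  b3: in={p,x} out={c,p,x,y}
  b4: in={c,p} out={c}
  b5: in={c,p,x,y} out={c,p,x}
  b6: in={c,x} out={c}
  b7: in={c} out=∅
  b8: in=∅ out=∅

live-out(b0) = ["p", "x"]

Answer: ["p", "x"]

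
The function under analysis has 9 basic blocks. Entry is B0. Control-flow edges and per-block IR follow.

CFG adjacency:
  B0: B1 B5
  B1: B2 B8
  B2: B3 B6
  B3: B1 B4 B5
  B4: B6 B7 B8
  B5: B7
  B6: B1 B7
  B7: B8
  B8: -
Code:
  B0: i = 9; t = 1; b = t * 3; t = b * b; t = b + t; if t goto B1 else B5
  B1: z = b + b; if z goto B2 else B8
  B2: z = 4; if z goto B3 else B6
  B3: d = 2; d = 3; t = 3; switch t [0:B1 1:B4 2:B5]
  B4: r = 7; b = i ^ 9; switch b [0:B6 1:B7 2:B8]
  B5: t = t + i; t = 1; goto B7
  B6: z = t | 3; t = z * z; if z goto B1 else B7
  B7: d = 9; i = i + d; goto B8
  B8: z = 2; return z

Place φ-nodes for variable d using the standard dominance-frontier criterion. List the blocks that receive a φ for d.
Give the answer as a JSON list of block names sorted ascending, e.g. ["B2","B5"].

idom tree: B1←B0 B2←B1 B3←B2 B4←B3 B5←B0 B6←B2 B7←B0 B8←B0
Dom∩ at merges:
  B1: preds {B0,B3,B6}: {B0} ∩ {B0,B1,B2,B3} ∩ {B0,B1,B2,B6} = {B0}; idom=B0
  B5: preds {B0,B3}: {B0} ∩ {B0,B1,B2,B3} = {B0}; idom=B0
  B6: preds {B2,B4}: {B0,B1,B2} ∩ {B0,B1,B2,B3,B4} = {B0,B1,B2}; idom=B2
  B7: preds {B4,B5,B6}: {B0,B1,B2,B3,B4} ∩ {B0,B5} ∩ {B0,B1,B2,B6} = {B0}; idom=B0
  B8: preds {B1,B4,B7}: {B0,B1} ∩ {B0,B1,B2,B3,B4} ∩ {B0,B7} = {B0}; idom=B0

DF walk-up:
  B1←B0: walk · to B0
  B1←B3: walk B3→B2→B1 to B0
  B1←B6: walk B6→B2→B1 to B0
  B5←B0: walk · to B0
  B5←B3: walk B3→B2→B1 to B0
  B6←B2: walk · to B2
  B6←B4: walk B4→B3 to B2
  B7←B4: walk B4→B3→B2→B1 to B0
  B7←B5: walk B5 to B0
  B7←B6: walk B6→B2→B1 to B0
  B8←B1: walk B1 to B0
  B8←B4: walk B4→B3→B2→B1 to B0
  B8←B7: walk B7 to B0
  B0 → ∅
  B1 → {B1,B5,B7,B8}
  B2 → {B1,B5,B7,B8}
  B3 → {B1,B5,B6,B7,B8}
  B4 → {B6,B7,B8}
  B5 → {B7}
  B6 → {B1,B7}
  B7 → {B8}
  B8 → ∅

φ for d: defs {B3,B7}
  DF⁺ = {B1,B5,B6,B7,B8}

Answer: ["B1", "B5", "B6", "B7", "B8"]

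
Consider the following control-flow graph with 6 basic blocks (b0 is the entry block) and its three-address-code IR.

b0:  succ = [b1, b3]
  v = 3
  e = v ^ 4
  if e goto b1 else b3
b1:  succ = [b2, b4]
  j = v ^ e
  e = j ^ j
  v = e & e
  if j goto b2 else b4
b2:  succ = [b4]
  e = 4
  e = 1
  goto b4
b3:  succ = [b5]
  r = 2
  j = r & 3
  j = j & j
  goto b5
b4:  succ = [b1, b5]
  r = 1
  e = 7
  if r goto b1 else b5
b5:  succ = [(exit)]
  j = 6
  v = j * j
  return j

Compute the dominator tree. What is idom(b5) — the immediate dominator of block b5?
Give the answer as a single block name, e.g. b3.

Answer: b0

Working:
idom tree: b1←b0 b2←b1 b3←b0 b4←b1 b5←b0
Dom∩ at merges:
  b1: preds {b0,b4}: {b0} ∩ {b0,b1,b4} = {b0}; idom=b0
  b4: preds {b1,b2}: {b0,b1} ∩ {b0,b1,b2} = {b0,b1}; idom=b1
  b5: preds {b3,b4}: {b0,b3} ∩ {b0,b1,b4} = {b0}; idom=b0

idom(b5) = b0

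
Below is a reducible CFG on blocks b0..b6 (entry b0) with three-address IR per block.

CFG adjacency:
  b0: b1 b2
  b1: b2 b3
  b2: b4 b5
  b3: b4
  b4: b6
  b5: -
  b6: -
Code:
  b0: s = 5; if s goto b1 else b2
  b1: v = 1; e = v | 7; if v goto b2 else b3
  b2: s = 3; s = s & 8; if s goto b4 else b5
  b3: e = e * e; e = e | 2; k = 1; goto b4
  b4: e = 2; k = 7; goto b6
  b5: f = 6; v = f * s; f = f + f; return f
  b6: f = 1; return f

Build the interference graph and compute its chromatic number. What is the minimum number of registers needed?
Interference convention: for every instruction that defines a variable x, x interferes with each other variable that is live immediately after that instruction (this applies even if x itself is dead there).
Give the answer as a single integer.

Answer: 2

Working:
Per-block:
  b0: {s} / ∅
  b1: {e,v} / ∅
  b2: {s} / ∅
  b3: {e,k} / {e}
  b4: {e,k} / ∅
  b5: {f,v} / {s}
  b6: {f} / ∅

Live sets:
  b0: in=∅ out=∅
  b1: in=∅ out={e}
  b2: in=∅ out={s}
  b3: in={e} out=∅
  b4: in=∅ out=∅
  b5: in={s} out=∅
  b6: in=∅ out=∅

Conflict graph:
  e — {v}
  f — {s,v}
  k — ∅
  s — {f}
  v — {e,f}

Registers:
  lower bound: {e,v} mutually conflict ⇒ χ ≥ 2
  2-colouring: R0={e,f,k}  R1={s,v}
  χ = 2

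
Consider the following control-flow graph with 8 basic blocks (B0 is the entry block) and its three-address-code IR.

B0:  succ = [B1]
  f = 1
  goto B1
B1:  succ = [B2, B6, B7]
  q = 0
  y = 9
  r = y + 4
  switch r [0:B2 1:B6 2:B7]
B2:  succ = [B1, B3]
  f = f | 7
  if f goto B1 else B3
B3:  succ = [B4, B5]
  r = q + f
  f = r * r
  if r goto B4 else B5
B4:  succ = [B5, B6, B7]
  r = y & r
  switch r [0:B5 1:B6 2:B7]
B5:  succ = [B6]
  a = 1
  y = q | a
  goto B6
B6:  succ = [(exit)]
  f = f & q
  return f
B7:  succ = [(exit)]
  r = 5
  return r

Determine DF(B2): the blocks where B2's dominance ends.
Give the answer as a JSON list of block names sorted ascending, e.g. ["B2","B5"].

Answer: ["B1", "B6", "B7"]

Working:
idom tree: B1←B0 B2←B1 B3←B2 B4←B3 B5←B3 B6←B1 B7←B1
Dom∩ at merges:
  B1: preds {B0,B2}: {B0} ∩ {B0,B1,B2} = {B0}; idom=B0
  B5: preds {B3,B4}: {B0,B1,B2,B3} ∩ {B0,B1,B2,B3,B4} = {B0,B1,B2,B3}; idom=B3
  B6: preds {B1,B4,B5}: {B0,B1} ∩ {B0,B1,B2,B3,B4} ∩ {B0,B1,B2,B3,B5} = {B0,B1}; idom=B1
  B7: preds {B1,B4}: {B0,B1} ∩ {B0,B1,B2,B3,B4} = {B0,B1}; idom=B1

DF derivation:
  join B1 pred B0: · stop@B0
  join B1 pred B2: B2→B1 stop@B0
  join B5 pred B3: · stop@B3
  join B5 pred B4: B4 stop@B3
  join B6 pred B1: · stop@B1
  join B6 pred B4: B4→B3→B2 stop@B1
  join B6 pred B5: B5→B3→B2 stop@B1
  join B7 pred B1: · stop@B1
  join B7 pred B4: B4→B3→B2 stop@B1
  B0: DF=∅
  B1: DF={B1}
  B2: DF={B1,B6,B7}
  B3: DF={B6,B7}
  B4: DF={B5,B6,B7}
  B5: DF={B6}
  B6: DF=∅
  B7: DF=∅

DF(B2) = ["B1", "B6", "B7"]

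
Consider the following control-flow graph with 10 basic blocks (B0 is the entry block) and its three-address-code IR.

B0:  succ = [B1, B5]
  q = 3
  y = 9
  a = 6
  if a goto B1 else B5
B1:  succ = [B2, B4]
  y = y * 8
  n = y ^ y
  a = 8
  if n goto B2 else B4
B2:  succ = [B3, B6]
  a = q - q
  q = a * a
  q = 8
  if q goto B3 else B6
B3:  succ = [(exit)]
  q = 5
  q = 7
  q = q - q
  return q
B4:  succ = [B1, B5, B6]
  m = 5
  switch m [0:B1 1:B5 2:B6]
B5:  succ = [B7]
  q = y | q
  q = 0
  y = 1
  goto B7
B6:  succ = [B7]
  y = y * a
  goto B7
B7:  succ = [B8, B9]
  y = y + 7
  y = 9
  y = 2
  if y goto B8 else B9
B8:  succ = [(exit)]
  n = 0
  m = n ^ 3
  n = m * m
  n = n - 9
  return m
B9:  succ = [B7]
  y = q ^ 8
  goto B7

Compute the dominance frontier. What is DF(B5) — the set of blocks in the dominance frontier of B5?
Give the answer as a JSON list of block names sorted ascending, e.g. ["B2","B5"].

Answer: ["B7"]

Working:
idom tree: B1←B0 B2←B1 B3←B2 B4←B1 B5←B0 B6←B1 B7←B0 B8←B7 B9←B7
Join-block Dom:
  B1: preds {B0,B4}: {B0} ∩ {B0,B1,B4} = {B0}; idom=B0
  B5: preds {B0,B4}: {B0} ∩ {B0,B1,B4} = {B0}; idom=B0
  B6: preds {B2,B4}: {B0,B1,B2} ∩ {B0,B1,B4} = {B0,B1}; idom=B1
  B7: preds {B5,B6,B9}: {B0,B5} ∩ {B0,B1,B6} ∩ {B0,B7,B9} = {B0}; idom=B0

DF derivation:
  join B1 pred B0: · stop@B0
  join B1 pred B4: B4→B1 stop@B0
  join B5 pred B0: · stop@B0
  join B5 pred B4: B4→B1 stop@B0
  join B6 pred B2: B2 stop@B1
  join B6 pred B4: B4 stop@B1
  join B7 pred B5: B5 stop@B0
  join B7 pred B6: B6→B1 stop@B0
  join B7 pred B9: B9→B7 stop@B0
  B0: DF=∅
  B1: DF={B1,B5,B7}
  B2: DF={B6}
  B3: DF=∅
  B4: DF={B1,B5,B6}
  B5: DF={B7}
  B6: DF={B7}
  B7: DF={B7}
  B8: DF=∅
  B9: DF={B7}

DF(B5) = ["B7"]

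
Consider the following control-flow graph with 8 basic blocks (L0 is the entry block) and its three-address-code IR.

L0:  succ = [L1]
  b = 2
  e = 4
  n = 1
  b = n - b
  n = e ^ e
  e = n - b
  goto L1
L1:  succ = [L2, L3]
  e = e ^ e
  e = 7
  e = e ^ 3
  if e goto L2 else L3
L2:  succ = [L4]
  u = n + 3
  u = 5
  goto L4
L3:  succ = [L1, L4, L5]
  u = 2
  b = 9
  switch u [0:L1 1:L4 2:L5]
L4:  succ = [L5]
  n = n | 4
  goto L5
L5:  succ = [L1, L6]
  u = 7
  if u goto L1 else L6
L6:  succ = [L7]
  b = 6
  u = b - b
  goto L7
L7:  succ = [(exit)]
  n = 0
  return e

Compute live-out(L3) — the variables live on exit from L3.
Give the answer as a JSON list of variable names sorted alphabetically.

Answer: ["e", "n"]

Derivation:
Block summaries:
  L0 def {b,e,n} use ∅
  L1 def {e} use {e}
  L2 def {u} use {n}
  L3 def {b,u} use ∅
  L4 def {n} use {n}
  L5 def {u} use ∅
  L6 def {b,u} use ∅
  L7 def {n} use {e}

Live sets:
  live L0: ∅→{e,n}
  live L1: {e,n}→{e,n}
  live L2: {e,n}→{e,n}
  live L3: {e,n}→{e,n}
  live L4: {e,n}→{e,n}
  live L5: {e,n}→{e,n}
  live L6: {e}→{e}
  live L7: {e}→∅

live-out(L3) = ["e", "n"]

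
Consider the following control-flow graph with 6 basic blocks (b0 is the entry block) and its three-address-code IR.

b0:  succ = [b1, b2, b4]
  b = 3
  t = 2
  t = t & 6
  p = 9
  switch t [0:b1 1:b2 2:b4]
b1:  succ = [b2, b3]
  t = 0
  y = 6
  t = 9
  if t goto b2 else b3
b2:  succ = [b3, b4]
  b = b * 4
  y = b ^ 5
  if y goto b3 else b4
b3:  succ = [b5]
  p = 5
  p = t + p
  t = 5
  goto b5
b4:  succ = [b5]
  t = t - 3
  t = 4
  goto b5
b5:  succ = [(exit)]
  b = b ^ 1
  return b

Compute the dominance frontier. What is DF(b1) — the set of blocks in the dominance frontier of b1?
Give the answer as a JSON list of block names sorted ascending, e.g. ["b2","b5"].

idom tree: b1←b0 b2←b0 b3←b0 b4←b0 b5←b0
Dom∩ at merges:
  b2: preds {b0,b1}: {b0} ∩ {b0,b1} = {b0}; idom=b0
  b3: preds {b1,b2}: {b0,b1} ∩ {b0,b2} = {b0}; idom=b0
  b4: preds {b0,b2}: {b0} ∩ {b0,b2} = {b0}; idom=b0
  b5: preds {b3,b4}: {b0,b3} ∩ {b0,b4} = {b0}; idom=b0

Frontier:
  b2←b0: walk · to b0
  b2←b1: walk b1 to b0
  b3←b1: walk b1 to b0
  b3←b2: walk b2 to b0
  b4←b0: walk · to b0
  b4←b2: walk b2 to b0
  b5←b3: walk b3 to b0
  b5←b4: walk b4 to b0
  b0 → ∅
  b1 → {b2,b3}
  b2 → {b3,b4}
  b3 → {b5}
  b4 → {b5}
  b5 → ∅

DF(b1) = ["b2", "b3"]

Answer: ["b2", "b3"]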